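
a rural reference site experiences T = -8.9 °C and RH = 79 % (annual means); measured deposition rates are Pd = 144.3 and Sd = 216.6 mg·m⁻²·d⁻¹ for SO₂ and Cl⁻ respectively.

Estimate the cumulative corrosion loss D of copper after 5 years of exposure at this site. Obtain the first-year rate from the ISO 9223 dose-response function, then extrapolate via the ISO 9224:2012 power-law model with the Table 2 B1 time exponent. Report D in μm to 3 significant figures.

D(5) = 1.98 μm

copper: T≤10 °C ⇒ hinge +0.126·(-8.9−10) = -2.3814
  SO₂ term: 0.0053·144.3^0.26·exp(0.059·79-2.3814) = 0.1887
  Cl⁻ term: 0.01025·216.6^0.27·exp(0.036·79+0.049·-8.9) = 0.4865
  sum: 0.1887 + 0.4865 → r_corr = 0.6752 μm/a
Long-term exponent b (ISO 9224 Table 2, B1) = 0.667
  D(5) = 0.6752 × 5^0.667 = 0.6752 × 2.926 = 1.975 μm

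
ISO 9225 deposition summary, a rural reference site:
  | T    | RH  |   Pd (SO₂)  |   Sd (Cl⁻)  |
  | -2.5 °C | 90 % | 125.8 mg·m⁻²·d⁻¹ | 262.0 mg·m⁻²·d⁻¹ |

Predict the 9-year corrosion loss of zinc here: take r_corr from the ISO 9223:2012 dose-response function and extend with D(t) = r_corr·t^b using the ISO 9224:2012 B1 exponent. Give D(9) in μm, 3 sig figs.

D(9) = 29.4 μm

zinc: temperature factor f = +0.038·(-12.5) = -0.4750
  SO₂ term: 0.0129·125.8^0.44·exp(0.046·90-0.4750) = 4.228
  Cl⁻ term: 0.0175·262.0^0.57·exp(0.008·90+0.085·-2.5) = 0.6948
  sum: 4.228 + 0.6948 → r_corr = 4.923 μm/a
ISO 9224: D(t) = r_corr · t^b with b = 0.813 (zinc, B1)
  D(9) = 4.923 × 9^0.813 = 4.923 × 5.968 = 29.38 μm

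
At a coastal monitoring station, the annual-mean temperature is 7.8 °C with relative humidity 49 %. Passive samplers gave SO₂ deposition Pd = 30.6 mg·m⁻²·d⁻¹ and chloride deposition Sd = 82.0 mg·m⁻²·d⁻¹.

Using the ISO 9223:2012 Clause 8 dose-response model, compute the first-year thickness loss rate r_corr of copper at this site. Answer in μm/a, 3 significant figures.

copper: f(T) = +0.126·(T−10) [T≤10 °C] = -0.2772
  SO₂ term: 0.0053·30.6^0.26·exp(0.059·49-0.2772) = 0.1761
  Cl⁻ term: 0.01025·82.0^0.27·exp(0.036·49+0.049·7.8) = 0.2881
  r_corr = 0.1761 + 0.2881 = 0.4642 μm/a

r_corr = 0.464 μm/a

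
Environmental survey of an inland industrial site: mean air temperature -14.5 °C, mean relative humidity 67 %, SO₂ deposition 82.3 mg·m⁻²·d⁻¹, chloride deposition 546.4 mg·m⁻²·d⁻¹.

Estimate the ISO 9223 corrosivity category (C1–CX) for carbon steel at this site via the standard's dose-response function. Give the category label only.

C3

carbon steel: f(T) = +0.150·(T−10) [T≤10 °C] = -3.6750
  sulphur-dioxide contribution → 1.698 μm/a
  chloride contribution → 25.95 μm/a
  ⇒ r_corr(carbon steel) = 27.65 μm/a
27.7 μm/a falls in (25, 50] for carbon steel → category C3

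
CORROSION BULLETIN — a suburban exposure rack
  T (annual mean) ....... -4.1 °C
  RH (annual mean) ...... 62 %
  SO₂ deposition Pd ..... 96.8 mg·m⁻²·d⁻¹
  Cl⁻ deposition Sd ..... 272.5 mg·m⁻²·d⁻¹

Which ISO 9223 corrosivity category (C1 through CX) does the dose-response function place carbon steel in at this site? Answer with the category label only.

C3

carbon steel: temperature factor f = +0.150·(-14.1) = -2.1150
  Pd branch = 1.77·Pd^0.52·e^(0.02·RH+f) = 7.955 μm/a
  Cl⁻ term: 0.102·272.5^0.62·exp(0.033·62+0.04·-4.1) = 21.67
  r_corr = 7.955 + 21.67 = 29.63 μm/a
29.6 μm/a falls in (25, 50] for carbon steel → category C3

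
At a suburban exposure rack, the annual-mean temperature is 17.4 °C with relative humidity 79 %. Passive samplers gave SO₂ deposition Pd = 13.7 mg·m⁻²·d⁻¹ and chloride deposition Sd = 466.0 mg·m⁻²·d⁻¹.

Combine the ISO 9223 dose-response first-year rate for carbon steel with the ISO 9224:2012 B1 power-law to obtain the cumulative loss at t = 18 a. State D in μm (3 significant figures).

D(18) = 669 μm

carbon steel: temperature factor f = -0.054·(7.4) = -0.3996
  sulphur-dioxide contribution → 22.48 μm/a
  chloride contribution → 125.2 μm/a
  total first-year rate 147.6 μm/a
Long-term exponent b (ISO 9224 Table 2, B1) = 0.523
  D(18) = 147.6 × 18^0.523 = 147.6 × 4.534 = 669.4 μm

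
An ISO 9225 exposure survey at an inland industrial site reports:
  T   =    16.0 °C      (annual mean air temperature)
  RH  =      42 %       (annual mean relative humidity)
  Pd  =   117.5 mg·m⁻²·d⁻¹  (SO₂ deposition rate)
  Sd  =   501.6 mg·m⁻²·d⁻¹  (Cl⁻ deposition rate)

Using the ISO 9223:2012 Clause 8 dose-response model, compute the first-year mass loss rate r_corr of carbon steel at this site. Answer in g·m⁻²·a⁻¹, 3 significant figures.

carbon steel: f(T) = -0.054·(T−10) [T>10 °C] = -0.3240
  sulphur-dioxide contribution → 35.36 μm/a
  chloride contribution → 36.53 μm/a
  total first-year rate 71.89 μm/a
Convert to mass loss: 71.89 μm/a × 7.85 g/cm³ = 564.4 g·m⁻²·a⁻¹

r_corr = 564 g·m⁻²·a⁻¹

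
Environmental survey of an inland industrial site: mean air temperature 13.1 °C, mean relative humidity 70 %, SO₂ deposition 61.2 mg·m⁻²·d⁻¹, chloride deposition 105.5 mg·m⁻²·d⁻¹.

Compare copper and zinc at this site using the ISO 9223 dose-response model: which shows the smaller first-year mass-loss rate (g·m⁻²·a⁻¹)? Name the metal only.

copper

copper: temperature factor f = -0.080·(3.1) = -0.2480
  SO₂ term: 0.0053·61.2^0.26·exp(0.059·70-0.2480) = 0.7495
  Sd branch = 0.01025·Sd^0.27·e^(0.036·RH+0.049·T) = 0.8515 μm/a
  sum: 0.7495 + 0.8515 → r_corr = 1.601 μm/a
  mass loss = 1.601 μm/a × 8.96 g/cm³ = 14.35 g·m⁻²·a⁻¹
zinc: T>10 °C ⇒ hinge -0.071·(13.1−10) = -0.2201
  Pd branch = 0.0129·Pd^0.44·e^(0.046·RH+f) = 1.583 μm/a
  Cl⁻ term: 0.0175·105.5^0.57·exp(0.008·70+0.085·13.1) = 1.328
  r_corr = 1.583 + 1.328 = 2.911 μm/a
  mass loss = 2.911 μm/a × 7.14 g/cm³ = 20.79 g·m⁻²·a⁻¹
Ordering by g·m⁻²·a⁻¹: zinc (20.8) > copper (14.3)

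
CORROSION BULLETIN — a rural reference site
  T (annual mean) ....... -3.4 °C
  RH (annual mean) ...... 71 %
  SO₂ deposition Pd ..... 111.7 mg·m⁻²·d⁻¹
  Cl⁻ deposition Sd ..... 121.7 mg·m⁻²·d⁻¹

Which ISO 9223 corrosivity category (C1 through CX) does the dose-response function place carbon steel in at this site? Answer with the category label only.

C3

carbon steel: f(T) = +0.150·(T−10) [T≤10 °C] = -2.0100
  sulphur-dioxide contribution → 11.4 μm/a
  chloride contribution → 18.2 μm/a
  total first-year rate 29.59 μm/a
Category bounds: 25…50 μm/a bracket r_corr ⇒ C3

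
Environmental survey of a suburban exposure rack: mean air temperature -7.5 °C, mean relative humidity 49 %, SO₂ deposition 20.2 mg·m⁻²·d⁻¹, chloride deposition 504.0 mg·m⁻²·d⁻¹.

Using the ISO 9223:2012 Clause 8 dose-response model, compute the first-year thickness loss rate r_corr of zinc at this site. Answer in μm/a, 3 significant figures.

r_corr = 0.712 μm/a

zinc: f(T) = +0.038·(T−10) [T≤10 °C] = -0.6650
  sulphur-dioxide contribution → 0.2372 μm/a
  chloride contribution → 0.4751 μm/a
  ⇒ r_corr(zinc) = 0.7123 μm/a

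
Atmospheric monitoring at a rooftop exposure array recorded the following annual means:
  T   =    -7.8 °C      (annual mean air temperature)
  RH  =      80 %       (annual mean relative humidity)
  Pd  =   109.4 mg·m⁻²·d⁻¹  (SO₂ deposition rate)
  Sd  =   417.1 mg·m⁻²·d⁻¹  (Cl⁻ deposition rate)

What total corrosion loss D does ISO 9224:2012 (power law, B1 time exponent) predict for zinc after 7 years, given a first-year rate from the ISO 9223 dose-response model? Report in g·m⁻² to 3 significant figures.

zinc: T≤10 °C ⇒ hinge +0.038·(-7.8−10) = -0.6764
  Pd branch = 0.0129·Pd^0.44·e^(0.046·RH+f) = 2.052 μm/a
  Cl⁻ term: 0.0175·417.1^0.57·exp(0.008·80+0.085·-7.8) = 0.5328
  r_corr = 2.052 + 0.5328 = 2.585 μm/a
Long-term exponent b (ISO 9224 Table 2, B1) = 0.813
  D(7) = 2.585 × 7^0.813 = 2.585 × 4.865 = 12.58 μm
  Mass loss = 12.58 μm × 7.14 g/cm³ = 89.79 g·m⁻²

D(7) = 89.8 g·m⁻²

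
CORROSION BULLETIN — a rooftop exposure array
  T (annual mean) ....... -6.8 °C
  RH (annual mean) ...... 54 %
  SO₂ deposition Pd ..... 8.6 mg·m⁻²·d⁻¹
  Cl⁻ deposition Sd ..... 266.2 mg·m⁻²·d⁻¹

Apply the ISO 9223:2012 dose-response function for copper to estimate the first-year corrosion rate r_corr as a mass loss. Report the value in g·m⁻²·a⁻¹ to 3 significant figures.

r_corr = 2.32 g·m⁻²·a⁻¹

copper: temperature factor f = +0.126·(-16.8) = -2.1168
  sulphur-dioxide contribution → 0.02701 μm/a
  chloride contribution → 0.2318 μm/a
  total first-year rate 0.2588 μm/a
Convert to mass loss: 0.2588 μm/a × 8.96 g/cm³ = 2.319 g·m⁻²·a⁻¹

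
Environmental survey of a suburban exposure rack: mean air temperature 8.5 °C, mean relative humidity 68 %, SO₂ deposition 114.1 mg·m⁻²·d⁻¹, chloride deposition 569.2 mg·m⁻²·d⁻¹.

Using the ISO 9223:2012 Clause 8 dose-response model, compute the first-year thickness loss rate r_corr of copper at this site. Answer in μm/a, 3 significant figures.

r_corr = 1.83 μm/a

copper: f(T) = +0.126·(T−10) [T≤10 °C] = -0.1890
  sulphur-dioxide contribution → 0.8308 μm/a
  chloride contribution → 0.997 μm/a
  total first-year rate 1.828 μm/a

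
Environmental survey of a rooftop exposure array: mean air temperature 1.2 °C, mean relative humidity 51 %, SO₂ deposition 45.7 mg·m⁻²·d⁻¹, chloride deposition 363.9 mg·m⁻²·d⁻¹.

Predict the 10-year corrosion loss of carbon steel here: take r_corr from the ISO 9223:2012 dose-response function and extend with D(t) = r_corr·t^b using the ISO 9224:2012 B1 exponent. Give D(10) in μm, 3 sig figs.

carbon steel: temperature factor f = +0.150·(-8.8) = -1.3200
  Pd branch = 1.77·Pd^0.52·e^(0.02·RH+f) = 9.568 μm/a
  Sd branch = 0.102·Sd^0.62·e^(0.033·RH+0.04·T) = 22.29 μm/a
  r_corr = 9.568 + 22.29 = 31.86 μm/a
Long-term exponent b (ISO 9224 Table 2, B1) = 0.523
  D(10) = 31.86 × 10^0.523 = 31.86 × 3.334 = 106.2 μm

D(10) = 106 μm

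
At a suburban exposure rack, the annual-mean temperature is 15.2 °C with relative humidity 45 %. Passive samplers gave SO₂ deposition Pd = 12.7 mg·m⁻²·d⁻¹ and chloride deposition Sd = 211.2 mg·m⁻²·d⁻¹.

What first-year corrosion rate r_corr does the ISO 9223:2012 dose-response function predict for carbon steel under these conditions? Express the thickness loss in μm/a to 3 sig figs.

r_corr = 35.2 μm/a

carbon steel: temperature factor f = -0.054·(5.2) = -0.2808
  SO₂ term: 1.77·12.7^0.52·exp(0.02·45-0.2808) = 12.33
  Sd branch = 0.102·Sd^0.62·e^(0.033·RH+0.04·T) = 22.85 μm/a
  r_corr = 12.33 + 22.85 = 35.18 μm/a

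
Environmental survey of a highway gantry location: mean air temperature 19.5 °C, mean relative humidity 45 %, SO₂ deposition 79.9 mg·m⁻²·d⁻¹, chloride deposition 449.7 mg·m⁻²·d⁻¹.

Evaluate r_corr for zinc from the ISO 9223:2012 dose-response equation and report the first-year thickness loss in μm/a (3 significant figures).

zinc: temperature factor f = -0.071·(9.5) = -0.6745
  sulphur-dioxide contribution → 0.3579 μm/a
  chloride contribution → 4.28 μm/a
  total first-year rate 4.637 μm/a

r_corr = 4.64 μm/a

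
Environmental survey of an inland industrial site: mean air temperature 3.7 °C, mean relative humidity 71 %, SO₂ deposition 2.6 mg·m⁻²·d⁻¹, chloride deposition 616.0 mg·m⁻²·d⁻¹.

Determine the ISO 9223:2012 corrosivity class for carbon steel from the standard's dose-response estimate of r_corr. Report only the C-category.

carbon steel: f(T) = +0.150·(T−10) [T≤10 °C] = -0.9450
  SO₂ term: 1.77·2.6^0.52·exp(0.02·71-0.9450) = 4.678
  Sd branch = 0.102·Sd^0.62·e^(0.033·RH+0.04·T) = 66.06 μm/a
  r_corr = 4.678 + 66.06 = 70.74 μm/a
Category bounds: 50…80 μm/a bracket r_corr ⇒ C4

C4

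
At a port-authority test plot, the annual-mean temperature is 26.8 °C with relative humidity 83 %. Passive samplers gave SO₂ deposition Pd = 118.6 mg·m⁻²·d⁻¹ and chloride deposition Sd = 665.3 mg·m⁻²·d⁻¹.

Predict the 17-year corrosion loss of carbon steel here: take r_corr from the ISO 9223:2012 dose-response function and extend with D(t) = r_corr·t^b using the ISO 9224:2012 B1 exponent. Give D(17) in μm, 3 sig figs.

D(17) = 1.34e+03 μm

carbon steel: temperature factor f = -0.054·(16.8) = -0.9072
  Pd branch = 1.77·Pd^0.52·e^(0.02·RH+f) = 45.02 μm/a
  Cl⁻ term: 0.102·665.3^0.62·exp(0.033·83+0.04·26.8) = 259.4
  sum: 45.02 + 259.4 → r_corr = 304.4 μm/a
Long-term exponent b (ISO 9224 Table 2, B1) = 0.523
  D(17) = 304.4 × 17^0.523 = 304.4 × 4.401 = 1340 μm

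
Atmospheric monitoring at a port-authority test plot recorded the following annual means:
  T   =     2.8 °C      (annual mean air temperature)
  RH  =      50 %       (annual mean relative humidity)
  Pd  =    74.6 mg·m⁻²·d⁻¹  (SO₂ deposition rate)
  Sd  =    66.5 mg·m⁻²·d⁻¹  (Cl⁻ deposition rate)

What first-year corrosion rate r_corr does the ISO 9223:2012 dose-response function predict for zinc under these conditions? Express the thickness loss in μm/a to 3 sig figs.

r_corr = 1.01 μm/a

zinc: T≤10 °C ⇒ hinge +0.038·(2.8−10) = -0.2736
  Pd branch = 0.0129·Pd^0.44·e^(0.046·RH+f) = 0.6526 μm/a
  Sd branch = 0.0175·Sd^0.57·e^(0.008·RH+0.085·T) = 0.3623 μm/a
  sum: 0.6526 + 0.3623 → r_corr = 1.015 μm/a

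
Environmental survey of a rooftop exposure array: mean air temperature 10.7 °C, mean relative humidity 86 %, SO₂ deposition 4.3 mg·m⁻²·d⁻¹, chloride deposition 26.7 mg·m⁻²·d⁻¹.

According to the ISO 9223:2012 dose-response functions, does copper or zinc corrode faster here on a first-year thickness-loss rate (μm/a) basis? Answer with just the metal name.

copper: temperature factor f = -0.080·(0.7) = -0.0560
  Pd branch = 0.0053·Pd^0.26·e^(0.059·RH+f) = 1.17 μm/a
  Cl⁻ term: 0.01025·26.7^0.27·exp(0.036·86+0.049·10.7) = 0.9293
  r_corr = 1.17 + 0.9293 = 2.1 μm/a
zinc: f(T) = -0.071·(T−10) [T>10 °C] = -0.0497
  SO₂ term: 0.0129·4.3^0.44·exp(0.046·86-0.0497) = 1.218
  Sd branch = 0.0175·Sd^0.57·e^(0.008·RH+0.085·T) = 0.5623 μm/a
  r_corr = 1.218 + 0.5623 = 1.781 μm/a
Ordering by μm/a: copper (2.1) > zinc (1.78)

copper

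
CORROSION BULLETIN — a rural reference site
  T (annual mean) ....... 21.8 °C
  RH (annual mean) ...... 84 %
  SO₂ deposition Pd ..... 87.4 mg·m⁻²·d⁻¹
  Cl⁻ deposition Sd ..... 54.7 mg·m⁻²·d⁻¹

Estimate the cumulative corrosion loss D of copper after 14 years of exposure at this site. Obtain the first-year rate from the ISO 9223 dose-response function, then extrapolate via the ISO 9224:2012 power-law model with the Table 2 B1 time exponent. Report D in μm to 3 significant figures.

copper: T>10 °C ⇒ hinge -0.080·(21.8−10) = -0.9440
  SO₂ term: 0.0053·87.4^0.26·exp(0.059·84-0.9440) = 0.9364
  Cl⁻ term: 0.01025·54.7^0.27·exp(0.036·84+0.049·21.8) = 1.808
  sum: 0.9364 + 1.808 → r_corr = 2.744 μm/a
Power-law: D(14) = r_corr · 14^0.667
  D(14) = 2.744 × 14^0.667 = 2.744 × 5.814 = 15.96 μm

D(14) = 16.0 μm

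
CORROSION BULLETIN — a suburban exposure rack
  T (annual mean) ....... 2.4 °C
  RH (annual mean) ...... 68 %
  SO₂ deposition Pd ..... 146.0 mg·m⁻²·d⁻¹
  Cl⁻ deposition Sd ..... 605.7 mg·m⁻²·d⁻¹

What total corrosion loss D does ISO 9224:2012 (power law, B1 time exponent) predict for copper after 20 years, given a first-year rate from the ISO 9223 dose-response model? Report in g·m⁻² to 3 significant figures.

D(20) = 76.8 g·m⁻²

copper: f(T) = +0.126·(T−10) [T≤10 °C] = -0.9576
  SO₂ term: 0.0053·146.0^0.26·exp(0.059·68-0.9576) = 0.4107
  Sd branch = 0.01025·Sd^0.27·e^(0.036·RH+0.049·T) = 0.7519 μm/a
  sum: 0.4107 + 0.7519 → r_corr = 1.163 μm/a
ISO 9224: D(t) = r_corr · t^b with b = 0.667 (copper, B1)
  D(20) = 1.163 × 20^0.667 = 1.163 × 7.375 = 8.575 μm
  Mass loss = 8.575 μm × 8.96 g/cm³ = 76.83 g·m⁻²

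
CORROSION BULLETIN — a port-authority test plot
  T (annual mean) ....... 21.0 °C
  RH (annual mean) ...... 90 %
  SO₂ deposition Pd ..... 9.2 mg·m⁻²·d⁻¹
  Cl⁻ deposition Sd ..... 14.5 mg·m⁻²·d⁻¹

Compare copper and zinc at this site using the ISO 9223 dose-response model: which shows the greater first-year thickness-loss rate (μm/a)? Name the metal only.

copper: temperature factor f = -0.080·(11.0) = -0.8800
  sulphur-dioxide contribution → 0.7921 μm/a
  chloride contribution → 1.508 μm/a
  total first-year rate 2.3 μm/a
zinc: temperature factor f = -0.071·(11.0) = -0.7810
  sulphur-dioxide contribution → 0.985 μm/a
  chloride contribution → 0.9838 μm/a
  ⇒ r_corr(zinc) = 1.969 μm/a
Ordering by μm/a: copper (2.3) > zinc (1.97)

copper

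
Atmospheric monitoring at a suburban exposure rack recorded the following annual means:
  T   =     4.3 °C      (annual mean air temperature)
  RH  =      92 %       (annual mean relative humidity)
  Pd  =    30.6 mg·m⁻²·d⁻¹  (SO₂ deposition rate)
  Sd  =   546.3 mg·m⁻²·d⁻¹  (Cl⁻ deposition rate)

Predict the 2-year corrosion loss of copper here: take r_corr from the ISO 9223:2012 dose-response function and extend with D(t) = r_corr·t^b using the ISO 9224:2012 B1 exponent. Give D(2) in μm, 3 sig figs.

copper: T≤10 °C ⇒ hinge +0.126·(4.3−10) = -0.7182
  sulphur-dioxide contribution → 1.432 μm/a
  chloride contribution → 1.904 μm/a
  total first-year rate 3.336 μm/a
Long-term exponent b (ISO 9224 Table 2, B1) = 0.667
  D(2) = 3.336 × 2^0.667 = 3.336 × 1.588 = 5.297 μm

D(2) = 5.30 μm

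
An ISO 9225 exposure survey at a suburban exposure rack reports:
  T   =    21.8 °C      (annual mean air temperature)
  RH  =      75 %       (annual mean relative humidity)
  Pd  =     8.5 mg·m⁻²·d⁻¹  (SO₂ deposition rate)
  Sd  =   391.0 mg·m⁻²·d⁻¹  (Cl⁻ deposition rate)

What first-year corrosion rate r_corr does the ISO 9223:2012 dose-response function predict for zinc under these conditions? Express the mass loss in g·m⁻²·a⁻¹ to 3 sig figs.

zinc: f(T) = -0.071·(T−10) [T>10 °C] = -0.8378
  SO₂ term: 0.0129·8.5^0.44·exp(0.046·75-0.8378) = 0.4508
  Sd branch = 0.0175·Sd^0.57·e^(0.008·RH+0.085·T) = 6.108 μm/a
  sum: 0.4508 + 6.108 → r_corr = 6.559 μm/a
Convert to mass loss: 6.559 μm/a × 7.14 g/cm³ = 46.83 g·m⁻²·a⁻¹

r_corr = 46.8 g·m⁻²·a⁻¹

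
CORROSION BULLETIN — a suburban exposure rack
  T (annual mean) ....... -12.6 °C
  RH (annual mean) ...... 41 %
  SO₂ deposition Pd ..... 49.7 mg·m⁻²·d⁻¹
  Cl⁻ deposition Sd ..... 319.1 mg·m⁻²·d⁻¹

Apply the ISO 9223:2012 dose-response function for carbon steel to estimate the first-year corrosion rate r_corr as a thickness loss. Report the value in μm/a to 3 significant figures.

carbon steel: temperature factor f = +0.150·(-22.6) = -3.3900
  SO₂ term: 1.77·49.7^0.52·exp(0.02·41-3.3900) = 1.033
  Cl⁻ term: 0.102·319.1^0.62·exp(0.033·41+0.04·-12.6) = 8.506
  sum: 1.033 + 8.506 → r_corr = 9.539 μm/a

r_corr = 9.54 μm/a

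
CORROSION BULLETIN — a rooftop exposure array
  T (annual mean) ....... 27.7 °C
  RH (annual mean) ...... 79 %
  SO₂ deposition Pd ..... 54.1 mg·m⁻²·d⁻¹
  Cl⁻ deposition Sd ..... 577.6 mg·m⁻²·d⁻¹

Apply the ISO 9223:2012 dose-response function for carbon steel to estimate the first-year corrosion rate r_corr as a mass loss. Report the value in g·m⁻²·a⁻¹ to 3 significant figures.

carbon steel: f(T) = -0.054·(T−10) [T>10 °C] = -0.9558
  SO₂ term: 1.77·54.1^0.52·exp(0.02·79-0.9558) = 26.32
  Sd branch = 0.102·Sd^0.62·e^(0.033·RH+0.04·T) = 215.9 μm/a
  sum: 26.32 + 215.9 → r_corr = 242.2 μm/a
Convert to mass loss: 242.2 μm/a × 7.85 g/cm³ = 1901 g·m⁻²·a⁻¹

r_corr = 1.90e+03 g·m⁻²·a⁻¹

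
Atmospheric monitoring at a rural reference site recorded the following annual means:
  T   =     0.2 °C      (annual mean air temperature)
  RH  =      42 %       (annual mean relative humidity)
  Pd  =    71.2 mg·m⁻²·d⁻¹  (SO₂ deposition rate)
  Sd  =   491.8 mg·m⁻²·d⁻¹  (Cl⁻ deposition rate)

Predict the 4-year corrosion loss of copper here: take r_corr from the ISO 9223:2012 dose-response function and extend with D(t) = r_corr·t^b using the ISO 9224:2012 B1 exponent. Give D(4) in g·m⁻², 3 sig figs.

copper: T≤10 °C ⇒ hinge +0.126·(0.2−10) = -1.2348
  Pd branch = 0.0053·Pd^0.26·e^(0.059·RH+f) = 0.0557 μm/a
  Sd branch = 0.01025·Sd^0.27·e^(0.036·RH+0.049·T) = 0.2503 μm/a
  sum: 0.0557 + 0.2503 → r_corr = 0.306 μm/a
ISO 9224: D(t) = r_corr · t^b with b = 0.667 (copper, B1)
  D(4) = 0.306 × 4^0.667 = 0.306 × 2.521 = 0.7714 μm
  Mass loss = 0.7714 μm × 8.96 g/cm³ = 6.911 g·m⁻²

D(4) = 6.91 g·m⁻²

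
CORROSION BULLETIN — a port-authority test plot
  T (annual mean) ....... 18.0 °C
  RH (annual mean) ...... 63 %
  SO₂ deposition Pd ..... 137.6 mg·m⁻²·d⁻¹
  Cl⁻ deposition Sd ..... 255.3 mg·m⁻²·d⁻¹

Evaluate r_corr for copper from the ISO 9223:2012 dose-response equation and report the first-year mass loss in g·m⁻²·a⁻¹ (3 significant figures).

r_corr = 13.3 g·m⁻²·a⁻¹

copper: f(T) = -0.080·(T−10) [T>10 °C] = -0.6400
  SO₂ term: 0.0053·137.6^0.26·exp(0.059·63-0.6400) = 0.4137
  Sd branch = 0.01025·Sd^0.27·e^(0.036·RH+0.049·T) = 1.068 μm/a
  sum: 0.4137 + 1.068 → r_corr = 1.482 μm/a
Convert to mass loss: 1.482 μm/a × 8.96 g/cm³ = 13.28 g·m⁻²·a⁻¹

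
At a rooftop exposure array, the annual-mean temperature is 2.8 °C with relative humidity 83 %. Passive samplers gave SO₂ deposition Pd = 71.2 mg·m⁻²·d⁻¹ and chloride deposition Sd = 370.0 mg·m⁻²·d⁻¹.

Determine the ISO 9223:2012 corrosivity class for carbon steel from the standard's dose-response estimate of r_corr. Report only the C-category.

carbon steel: f(T) = +0.150·(T−10) [T≤10 °C] = -1.0800
  Pd branch = 1.77·Pd^0.52·e^(0.02·RH+f) = 29.05 μm/a
  Sd branch = 0.102·Sd^0.62·e^(0.033·RH+0.04·T) = 69.03 μm/a
  r_corr = 29.05 + 69.03 = 98.08 μm/a
Category bounds: 80…200 μm/a bracket r_corr ⇒ C5

C5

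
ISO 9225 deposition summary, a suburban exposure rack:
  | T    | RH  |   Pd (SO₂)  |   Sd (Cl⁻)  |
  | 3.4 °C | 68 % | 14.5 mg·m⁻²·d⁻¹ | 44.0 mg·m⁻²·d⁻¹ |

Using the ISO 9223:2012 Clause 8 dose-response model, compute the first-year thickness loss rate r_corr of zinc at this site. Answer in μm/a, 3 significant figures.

r_corr = 1.09 μm/a

zinc: T≤10 °C ⇒ hinge +0.038·(3.4−10) = -0.2508
  Pd branch = 0.0129·Pd^0.44·e^(0.046·RH+f) = 0.7433 μm/a
  Cl⁻ term: 0.0175·44.0^0.57·exp(0.008·68+0.085·3.4) = 0.348
  r_corr = 0.7433 + 0.348 = 1.091 μm/a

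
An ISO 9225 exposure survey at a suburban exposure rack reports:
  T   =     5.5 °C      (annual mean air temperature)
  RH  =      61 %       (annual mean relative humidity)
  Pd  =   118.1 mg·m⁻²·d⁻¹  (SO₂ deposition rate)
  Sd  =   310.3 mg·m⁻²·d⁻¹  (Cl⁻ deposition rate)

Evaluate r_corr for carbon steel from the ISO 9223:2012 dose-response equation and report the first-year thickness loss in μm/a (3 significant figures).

r_corr = 69.9 μm/a

carbon steel: T≤10 °C ⇒ hinge +0.150·(5.5−10) = -0.6750
  SO₂ term: 1.77·118.1^0.52·exp(0.02·61-0.6750) = 36.5
  Cl⁻ term: 0.102·310.3^0.62·exp(0.033·61+0.04·5.5) = 33.36
  sum: 36.5 + 33.36 → r_corr = 69.86 μm/a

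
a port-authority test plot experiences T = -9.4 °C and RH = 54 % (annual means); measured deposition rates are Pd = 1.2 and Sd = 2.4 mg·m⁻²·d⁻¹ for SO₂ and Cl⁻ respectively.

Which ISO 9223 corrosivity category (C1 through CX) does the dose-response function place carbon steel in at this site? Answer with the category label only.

carbon steel: f(T) = +0.150·(T−10) [T≤10 °C] = -2.9100
  SO₂ term: 1.77·1.2^0.52·exp(0.02·54-2.9100) = 0.3122
  Sd branch = 0.102·Sd^0.62·e^(0.033·RH+0.04·T) = 0.7161 μm/a
  sum: 0.3122 + 0.7161 → r_corr = 1.028 μm/a
ISO 9223 Table 2 (carbon steel): 0 < 1.03 ≤ 1.3 μm/a ⇒ C1

C1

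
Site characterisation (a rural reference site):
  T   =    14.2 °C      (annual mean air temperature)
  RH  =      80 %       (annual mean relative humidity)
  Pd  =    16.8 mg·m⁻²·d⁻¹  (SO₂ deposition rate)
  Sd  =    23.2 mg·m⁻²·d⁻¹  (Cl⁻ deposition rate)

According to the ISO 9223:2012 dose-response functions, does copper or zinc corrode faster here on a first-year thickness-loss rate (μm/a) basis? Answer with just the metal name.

copper: T>10 °C ⇒ hinge -0.080·(14.2−10) = -0.3360
  SO₂ term: 0.0053·16.8^0.26·exp(0.059·80-0.3360) = 0.8847
  Sd branch = 0.01025·Sd^0.27·e^(0.036·RH+0.049·T) = 0.8558 μm/a
  sum: 0.8847 + 0.8558 → r_corr = 1.74 μm/a
zinc: temperature factor f = -0.071·(4.2) = -0.2982
  Pd branch = 0.0129·Pd^0.44·e^(0.046·RH+f) = 1.313 μm/a
  Cl⁻ term: 0.0175·23.2^0.57·exp(0.008·80+0.085·14.2) = 0.6661
  sum: 1.313 + 0.6661 → r_corr = 1.98 μm/a
Ordering by μm/a: zinc (1.98) > copper (1.74)

zinc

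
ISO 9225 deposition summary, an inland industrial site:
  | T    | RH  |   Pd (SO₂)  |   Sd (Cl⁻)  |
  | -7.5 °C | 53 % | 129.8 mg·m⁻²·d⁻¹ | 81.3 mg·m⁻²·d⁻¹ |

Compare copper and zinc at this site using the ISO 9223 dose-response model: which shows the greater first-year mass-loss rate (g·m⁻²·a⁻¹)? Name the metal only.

zinc

copper: T≤10 °C ⇒ hinge +0.126·(-7.5−10) = -2.2050
  sulphur-dioxide contribution → 0.04722 μm/a
  chloride contribution → 0.1568 μm/a
  ⇒ r_corr(copper) = 0.2041 μm/a
  mass loss = 0.2041 μm/a × 8.96 g/cm³ = 1.828 g·m⁻²·a⁻¹
zinc: temperature factor f = +0.038·(-17.5) = -0.6650
  sulphur-dioxide contribution → 0.6463 μm/a
  chloride contribution → 0.1734 μm/a
  ⇒ r_corr(zinc) = 0.8197 μm/a
  mass loss = 0.8197 μm/a × 7.14 g/cm³ = 5.853 g·m⁻²·a⁻¹
Ordering by g·m⁻²·a⁻¹: zinc (5.85) > copper (1.83)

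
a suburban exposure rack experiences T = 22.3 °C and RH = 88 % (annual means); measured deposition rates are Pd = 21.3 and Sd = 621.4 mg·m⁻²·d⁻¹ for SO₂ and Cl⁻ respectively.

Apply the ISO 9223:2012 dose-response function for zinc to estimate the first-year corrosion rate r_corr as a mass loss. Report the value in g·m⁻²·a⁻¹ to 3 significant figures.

zinc: T>10 °C ⇒ hinge -0.071·(22.3−10) = -0.8733
  SO₂ term: 0.0129·21.3^0.44·exp(0.046·88-0.8733) = 1.185
  Sd branch = 0.0175·Sd^0.57·e^(0.008·RH+0.085·T) = 9.209 μm/a
  r_corr = 1.185 + 9.209 = 10.39 μm/a
Convert to mass loss: 10.39 μm/a × 7.14 g/cm³ = 74.21 g·m⁻²·a⁻¹

r_corr = 74.2 g·m⁻²·a⁻¹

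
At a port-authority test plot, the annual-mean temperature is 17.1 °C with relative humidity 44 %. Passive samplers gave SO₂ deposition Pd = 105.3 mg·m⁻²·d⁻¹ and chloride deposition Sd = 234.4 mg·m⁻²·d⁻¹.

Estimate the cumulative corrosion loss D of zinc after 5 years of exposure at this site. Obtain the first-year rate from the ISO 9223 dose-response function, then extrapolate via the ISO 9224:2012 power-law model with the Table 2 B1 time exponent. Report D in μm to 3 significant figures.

zinc: temperature factor f = -0.071·(7.1) = -0.5041
  Pd branch = 0.0129·Pd^0.44·e^(0.046·RH+f) = 0.4577 μm/a
  Sd branch = 0.0175·Sd^0.57·e^(0.008·RH+0.085·T) = 2.388 μm/a
  r_corr = 0.4577 + 2.388 = 2.846 μm/a
Long-term exponent b (ISO 9224 Table 2, B1) = 0.813
  D(5) = 2.846 × 5^0.813 = 2.846 × 3.701 = 10.53 μm

D(5) = 10.5 μm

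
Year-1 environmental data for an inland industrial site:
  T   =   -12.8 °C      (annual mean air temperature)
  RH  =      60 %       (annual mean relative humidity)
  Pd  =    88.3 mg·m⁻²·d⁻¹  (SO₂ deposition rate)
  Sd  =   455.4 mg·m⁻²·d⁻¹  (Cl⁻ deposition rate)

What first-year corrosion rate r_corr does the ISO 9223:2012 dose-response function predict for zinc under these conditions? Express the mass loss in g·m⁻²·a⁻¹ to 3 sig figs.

zinc: T≤10 °C ⇒ hinge +0.038·(-12.8−10) = -0.8664
  Pd branch = 0.0129·Pd^0.44·e^(0.046·RH+f) = 0.6154 μm/a
  Sd branch = 0.0175·Sd^0.57·e^(0.008·RH+0.085·T) = 0.3121 μm/a
  sum: 0.6154 + 0.3121 → r_corr = 0.9275 μm/a
Convert to mass loss: 0.9275 μm/a × 7.14 g/cm³ = 6.623 g·m⁻²·a⁻¹

r_corr = 6.62 g·m⁻²·a⁻¹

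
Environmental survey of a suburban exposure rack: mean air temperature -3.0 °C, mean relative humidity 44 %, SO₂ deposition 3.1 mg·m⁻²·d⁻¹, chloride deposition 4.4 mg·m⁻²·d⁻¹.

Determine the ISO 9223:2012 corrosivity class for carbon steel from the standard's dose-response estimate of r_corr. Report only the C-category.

C2

carbon steel: temperature factor f = +0.150·(-13.0) = -1.9500
  SO₂ term: 1.77·3.1^0.52·exp(0.02·44-1.9500) = 1.093
  Cl⁻ term: 0.102·4.4^0.62·exp(0.033·44+0.04·-3.0) = 0.9683
  sum: 1.093 + 0.9683 → r_corr = 2.062 μm/a
2.06 μm/a falls in (1.3, 25] for carbon steel → category C2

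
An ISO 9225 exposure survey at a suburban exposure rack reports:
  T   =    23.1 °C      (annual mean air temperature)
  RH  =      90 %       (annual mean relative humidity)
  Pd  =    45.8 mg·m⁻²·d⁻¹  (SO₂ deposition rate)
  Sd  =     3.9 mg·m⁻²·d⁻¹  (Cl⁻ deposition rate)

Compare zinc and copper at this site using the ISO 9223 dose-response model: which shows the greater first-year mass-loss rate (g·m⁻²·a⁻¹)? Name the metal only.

zinc: T>10 °C ⇒ hinge -0.071·(23.1−10) = -0.9301
  Pd branch = 0.0129·Pd^0.44·e^(0.046·RH+f) = 1.72 μm/a
  Cl⁻ term: 0.0175·3.9^0.57·exp(0.008·90+0.085·23.1) = 0.5564
  sum: 1.72 + 0.5564 → r_corr = 2.276 μm/a
  mass loss = 2.276 μm/a × 7.14 g/cm³ = 16.25 g·m⁻²·a⁻¹
copper: T>10 °C ⇒ hinge -0.080·(23.1−10) = -1.0480
  Pd branch = 0.0053·Pd^0.26·e^(0.059·RH+f) = 1.016 μm/a
  Sd branch = 0.01025·Sd^0.27·e^(0.036·RH+0.049·T) = 1.172 μm/a
  sum: 1.016 + 1.172 → r_corr = 2.189 μm/a
  mass loss = 2.189 μm/a × 8.96 g/cm³ = 19.61 g·m⁻²·a⁻¹
Ordering by g·m⁻²·a⁻¹: copper (19.6) > zinc (16.3)

copper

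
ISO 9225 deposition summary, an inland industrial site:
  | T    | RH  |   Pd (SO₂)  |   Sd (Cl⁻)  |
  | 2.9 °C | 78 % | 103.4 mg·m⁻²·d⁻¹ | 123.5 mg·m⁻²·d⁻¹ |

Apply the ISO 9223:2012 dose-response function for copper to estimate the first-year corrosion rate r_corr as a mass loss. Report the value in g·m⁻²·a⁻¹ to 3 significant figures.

r_corr = 12.9 g·m⁻²·a⁻¹

copper: f(T) = +0.126·(T−10) [T≤10 °C] = -0.8946
  sulphur-dioxide contribution → 0.7214 μm/a
  chloride contribution → 0.7189 μm/a
  ⇒ r_corr(copper) = 1.44 μm/a
Convert to mass loss: 1.44 μm/a × 8.96 g/cm³ = 12.91 g·m⁻²·a⁻¹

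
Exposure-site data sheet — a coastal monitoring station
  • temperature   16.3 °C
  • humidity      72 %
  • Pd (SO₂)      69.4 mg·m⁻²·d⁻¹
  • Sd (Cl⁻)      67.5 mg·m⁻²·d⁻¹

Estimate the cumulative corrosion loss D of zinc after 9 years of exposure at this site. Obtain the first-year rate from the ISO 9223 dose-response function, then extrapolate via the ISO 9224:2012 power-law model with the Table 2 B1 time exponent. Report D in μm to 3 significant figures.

D(9) = 16.9 μm

zinc: T>10 °C ⇒ hinge -0.071·(16.3−10) = -0.4473
  sulphur-dioxide contribution → 1.462 μm/a
  chloride contribution → 1.373 μm/a
  total first-year rate 2.835 μm/a
Power-law: D(9) = r_corr · 9^0.813
  D(9) = 2.835 × 9^0.813 = 2.835 × 5.968 = 16.92 μm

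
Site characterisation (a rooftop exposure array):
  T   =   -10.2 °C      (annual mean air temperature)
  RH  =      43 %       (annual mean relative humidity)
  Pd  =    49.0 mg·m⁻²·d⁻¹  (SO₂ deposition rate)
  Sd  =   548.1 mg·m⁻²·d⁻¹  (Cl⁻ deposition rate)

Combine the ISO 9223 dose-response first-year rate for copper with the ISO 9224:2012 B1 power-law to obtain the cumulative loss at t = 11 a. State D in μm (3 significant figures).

D(11) = 0.866 μm

copper: temperature factor f = +0.126·(-20.2) = -2.5452
  sulphur-dioxide contribution → 0.01446 μm/a
  chloride contribution → 0.1605 μm/a
  total first-year rate 0.1749 μm/a
ISO 9224: D(t) = r_corr · t^b with b = 0.667 (copper, B1)
  D(11) = 0.1749 × 11^0.667 = 0.1749 × 4.95 = 0.866 μm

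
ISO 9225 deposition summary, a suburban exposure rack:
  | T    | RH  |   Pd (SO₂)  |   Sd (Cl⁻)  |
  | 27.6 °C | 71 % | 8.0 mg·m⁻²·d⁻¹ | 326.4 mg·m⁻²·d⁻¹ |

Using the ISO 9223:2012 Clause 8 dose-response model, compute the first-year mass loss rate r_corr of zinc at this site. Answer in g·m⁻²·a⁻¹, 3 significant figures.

zinc: f(T) = -0.071·(T−10) [T>10 °C] = -1.2496
  Pd branch = 0.0129·Pd^0.44·e^(0.046·RH+f) = 0.2419 μm/a
  Cl⁻ term: 0.0175·326.4^0.57·exp(0.008·71+0.085·27.6) = 8.738
  r_corr = 0.2419 + 8.738 = 8.98 μm/a
Convert to mass loss: 8.98 μm/a × 7.14 g/cm³ = 64.12 g·m⁻²·a⁻¹

r_corr = 64.1 g·m⁻²·a⁻¹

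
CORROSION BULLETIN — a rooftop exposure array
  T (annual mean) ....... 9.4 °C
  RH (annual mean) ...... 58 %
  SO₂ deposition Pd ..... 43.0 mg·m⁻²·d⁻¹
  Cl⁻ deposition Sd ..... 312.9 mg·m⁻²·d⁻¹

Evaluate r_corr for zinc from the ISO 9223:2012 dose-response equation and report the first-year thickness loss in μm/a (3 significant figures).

r_corr = 2.59 μm/a

zinc: f(T) = +0.038·(T−10) [T≤10 °C] = -0.0228
  Pd branch = 0.0129·Pd^0.44·e^(0.046·RH+f) = 0.9508 μm/a
  Sd branch = 0.0175·Sd^0.57·e^(0.008·RH+0.085·T) = 1.637 μm/a
  r_corr = 0.9508 + 1.637 = 2.587 μm/a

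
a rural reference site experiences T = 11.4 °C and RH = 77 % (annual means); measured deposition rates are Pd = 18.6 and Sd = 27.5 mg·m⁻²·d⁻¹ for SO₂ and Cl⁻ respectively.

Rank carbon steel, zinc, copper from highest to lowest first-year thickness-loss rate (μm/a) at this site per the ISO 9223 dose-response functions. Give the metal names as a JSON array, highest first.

carbon steel: f(T) = -0.054·(T−10) [T>10 °C] = -0.0756
  SO₂ term: 1.77·18.6^0.52·exp(0.02·77-0.0756) = 35
  Cl⁻ term: 0.102·27.5^0.62·exp(0.033·77+0.04·11.4) = 15.94
  sum: 35 + 15.94 → r_corr = 50.95 μm/a
zinc: f(T) = -0.071·(T−10) [T>10 °C] = -0.0994
  Pd branch = 0.0129·Pd^0.44·e^(0.046·RH+f) = 1.46 μm/a
  Cl⁻ term: 0.0175·27.5^0.57·exp(0.008·77+0.085·11.4) = 0.5647
  sum: 1.46 + 0.5647 → r_corr = 2.024 μm/a
copper: f(T) = -0.080·(T−10) [T>10 °C] = -0.1120
  Pd branch = 0.0053·Pd^0.26·e^(0.059·RH+f) = 0.9522 μm/a
  Sd branch = 0.01025·Sd^0.27·e^(0.036·RH+0.049·T) = 0.7011 μm/a
  sum: 0.9522 + 0.7011 → r_corr = 1.653 μm/a
Ordering by μm/a: carbon steel (50.9) > zinc (2.02) > copper (1.65)

["carbon steel", "zinc", "copper"]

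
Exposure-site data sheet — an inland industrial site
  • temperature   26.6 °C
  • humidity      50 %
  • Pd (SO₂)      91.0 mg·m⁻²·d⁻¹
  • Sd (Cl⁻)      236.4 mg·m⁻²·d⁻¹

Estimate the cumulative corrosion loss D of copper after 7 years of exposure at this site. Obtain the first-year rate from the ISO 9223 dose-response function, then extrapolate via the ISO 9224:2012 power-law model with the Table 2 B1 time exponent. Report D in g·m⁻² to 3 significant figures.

D(7) = 35.6 g·m⁻²

copper: f(T) = -0.080·(T−10) [T>10 °C] = -1.3280
  sulphur-dioxide contribution → 0.08671 μm/a
  chloride contribution → 0.9986 μm/a
  ⇒ r_corr(copper) = 1.085 μm/a
ISO 9224: D(t) = r_corr · t^b with b = 0.667 (copper, B1)
  D(7) = 1.085 × 7^0.667 = 1.085 × 3.662 = 3.974 μm
  Mass loss = 3.974 μm × 8.96 g/cm³ = 35.61 g·m⁻²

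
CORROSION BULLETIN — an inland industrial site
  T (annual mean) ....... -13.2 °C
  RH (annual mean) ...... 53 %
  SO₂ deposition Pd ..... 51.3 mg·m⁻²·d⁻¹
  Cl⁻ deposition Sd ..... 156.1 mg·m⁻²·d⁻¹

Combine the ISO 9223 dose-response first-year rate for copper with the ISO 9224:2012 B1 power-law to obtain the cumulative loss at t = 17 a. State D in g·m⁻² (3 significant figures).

D(17) = 9.46 g·m⁻²

copper: T≤10 °C ⇒ hinge +0.126·(-13.2−10) = -2.9232
  sulphur-dioxide contribution → 0.01809 μm/a
  chloride contribution → 0.1415 μm/a
  total first-year rate 0.1596 μm/a
ISO 9224: D(t) = r_corr · t^b with b = 0.667 (copper, B1)
  D(17) = 0.1596 × 17^0.667 = 0.1596 × 6.618 = 1.056 μm
  Mass loss = 1.056 μm × 8.96 g/cm³ = 9.461 g·m⁻²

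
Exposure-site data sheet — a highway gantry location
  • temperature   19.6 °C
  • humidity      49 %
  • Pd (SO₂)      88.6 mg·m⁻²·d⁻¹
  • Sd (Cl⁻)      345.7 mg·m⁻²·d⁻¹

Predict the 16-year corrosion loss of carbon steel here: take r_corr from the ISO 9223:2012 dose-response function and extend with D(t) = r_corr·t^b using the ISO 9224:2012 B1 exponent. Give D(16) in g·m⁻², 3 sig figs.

carbon steel: temperature factor f = -0.054·(9.6) = -0.5184
  sulphur-dioxide contribution → 28.91 μm/a
  chloride contribution → 42.2 μm/a
  total first-year rate 71.12 μm/a
Long-term exponent b (ISO 9224 Table 2, B1) = 0.523
  D(16) = 71.12 × 16^0.523 = 71.12 × 4.263 = 303.2 μm
  Mass loss = 303.2 μm × 7.85 g/cm³ = 2380 g·m⁻²

D(16) = 2.38e+03 g·m⁻²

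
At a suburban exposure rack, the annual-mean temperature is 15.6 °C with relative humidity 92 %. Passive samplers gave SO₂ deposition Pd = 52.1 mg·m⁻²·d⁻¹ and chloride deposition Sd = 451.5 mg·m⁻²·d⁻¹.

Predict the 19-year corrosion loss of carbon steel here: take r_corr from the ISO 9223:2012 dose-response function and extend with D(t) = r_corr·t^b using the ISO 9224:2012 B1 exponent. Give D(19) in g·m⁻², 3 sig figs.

carbon steel: f(T) = -0.054·(T−10) [T>10 °C] = -0.3024
  sulphur-dioxide contribution → 64.34 μm/a
  chloride contribution → 175.4 μm/a
  ⇒ r_corr(carbon steel) = 239.7 μm/a
Long-term exponent b (ISO 9224 Table 2, B1) = 0.523
  D(19) = 239.7 × 19^0.523 = 239.7 × 4.664 = 1118 μm
  Mass loss = 1118 μm × 7.85 g/cm³ = 8778 g·m⁻²

D(19) = 8.78e+03 g·m⁻²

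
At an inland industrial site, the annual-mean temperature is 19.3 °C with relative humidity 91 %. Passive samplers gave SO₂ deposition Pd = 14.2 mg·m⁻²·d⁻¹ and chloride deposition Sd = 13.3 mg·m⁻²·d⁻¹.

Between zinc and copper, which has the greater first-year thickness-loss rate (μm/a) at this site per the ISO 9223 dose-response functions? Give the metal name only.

zinc: T>10 °C ⇒ hinge -0.071·(19.3−10) = -0.6603
  SO₂ term: 0.0129·14.2^0.44·exp(0.046·91-0.6603) = 1.409
  Sd branch = 0.0175·Sd^0.57·e^(0.008·RH+0.085·T) = 0.8171 μm/a
  sum: 1.409 + 0.8171 → r_corr = 2.226 μm/a
copper: f(T) = -0.080·(T−10) [T>10 °C] = -0.7440
  SO₂ term: 0.0053·14.2^0.26·exp(0.059·91-0.7440) = 1.078
  Cl⁻ term: 0.01025·13.3^0.27·exp(0.036·91+0.049·19.3) = 1.405
  sum: 1.078 + 1.405 → r_corr = 2.482 μm/a
Ordering by μm/a: copper (2.48) > zinc (2.23)

copper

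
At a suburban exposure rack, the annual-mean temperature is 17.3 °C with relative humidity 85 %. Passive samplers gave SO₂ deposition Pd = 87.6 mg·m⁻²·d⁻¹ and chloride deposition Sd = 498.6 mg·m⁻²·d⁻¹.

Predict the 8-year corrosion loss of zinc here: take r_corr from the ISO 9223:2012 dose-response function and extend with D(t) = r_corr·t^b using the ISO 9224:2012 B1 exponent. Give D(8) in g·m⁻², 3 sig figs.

D(8) = 307 g·m⁻²

zinc: T>10 °C ⇒ hinge -0.071·(17.3−10) = -0.5183
  SO₂ term: 0.0129·87.6^0.44·exp(0.046·85-0.5183) = 2.743
  Cl⁻ term: 0.0175·498.6^0.57·exp(0.008·85+0.085·17.3) = 5.185
  sum: 2.743 + 5.185 → r_corr = 7.928 μm/a
ISO 9224: D(t) = r_corr · t^b with b = 0.813 (zinc, B1)
  D(8) = 7.928 × 8^0.813 = 7.928 × 5.423 = 42.99 μm
  Mass loss = 42.99 μm × 7.14 g/cm³ = 307 g·m⁻²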